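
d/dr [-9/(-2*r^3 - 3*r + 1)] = 27*(-2*r^2 - 1)/(2*r^3 + 3*r - 1)^2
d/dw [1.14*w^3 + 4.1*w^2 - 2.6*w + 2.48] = 3.42*w^2 + 8.2*w - 2.6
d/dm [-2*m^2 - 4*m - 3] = -4*m - 4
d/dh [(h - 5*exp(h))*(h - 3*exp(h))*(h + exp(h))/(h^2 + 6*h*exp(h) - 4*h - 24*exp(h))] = (-2*(h - 5*exp(h))*(h - 3*exp(h))*(h + exp(h))*(3*h*exp(h) + h - 9*exp(h) - 2) + ((h - 5*exp(h))*(h - 3*exp(h))*(exp(h) + 1) - (h - 5*exp(h))*(h + exp(h))*(3*exp(h) - 1) - (h - 3*exp(h))*(h + exp(h))*(5*exp(h) - 1))*(h^2 + 6*h*exp(h) - 4*h - 24*exp(h)))/(h^2 + 6*h*exp(h) - 4*h - 24*exp(h))^2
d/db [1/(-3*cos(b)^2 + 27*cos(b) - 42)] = (9 - 2*cos(b))*sin(b)/(3*(cos(b)^2 - 9*cos(b) + 14)^2)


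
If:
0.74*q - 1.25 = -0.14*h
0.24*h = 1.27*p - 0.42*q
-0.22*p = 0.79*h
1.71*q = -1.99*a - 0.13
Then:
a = -1.54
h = -0.15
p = 0.54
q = 1.72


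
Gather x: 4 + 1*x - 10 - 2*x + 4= -x - 2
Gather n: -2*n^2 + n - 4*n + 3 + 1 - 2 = -2*n^2 - 3*n + 2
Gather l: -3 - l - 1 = -l - 4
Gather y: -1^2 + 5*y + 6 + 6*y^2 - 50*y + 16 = 6*y^2 - 45*y + 21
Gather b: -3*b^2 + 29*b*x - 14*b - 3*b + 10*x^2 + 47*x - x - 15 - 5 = -3*b^2 + b*(29*x - 17) + 10*x^2 + 46*x - 20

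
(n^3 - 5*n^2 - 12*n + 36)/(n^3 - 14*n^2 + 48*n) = (n^2 + n - 6)/(n*(n - 8))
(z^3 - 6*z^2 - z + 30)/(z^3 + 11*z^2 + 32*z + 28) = (z^2 - 8*z + 15)/(z^2 + 9*z + 14)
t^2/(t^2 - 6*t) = t/(t - 6)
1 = 1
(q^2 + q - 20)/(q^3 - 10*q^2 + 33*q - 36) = (q + 5)/(q^2 - 6*q + 9)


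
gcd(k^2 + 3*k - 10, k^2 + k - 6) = k - 2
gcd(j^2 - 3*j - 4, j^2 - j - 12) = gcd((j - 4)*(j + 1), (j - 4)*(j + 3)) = j - 4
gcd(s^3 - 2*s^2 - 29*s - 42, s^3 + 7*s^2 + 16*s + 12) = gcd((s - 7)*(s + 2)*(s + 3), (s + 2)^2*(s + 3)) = s^2 + 5*s + 6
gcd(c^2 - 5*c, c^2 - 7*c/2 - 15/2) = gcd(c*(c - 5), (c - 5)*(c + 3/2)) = c - 5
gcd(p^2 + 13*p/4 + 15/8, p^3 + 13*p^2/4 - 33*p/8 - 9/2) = p + 3/4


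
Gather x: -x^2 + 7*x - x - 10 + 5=-x^2 + 6*x - 5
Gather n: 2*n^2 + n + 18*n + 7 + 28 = 2*n^2 + 19*n + 35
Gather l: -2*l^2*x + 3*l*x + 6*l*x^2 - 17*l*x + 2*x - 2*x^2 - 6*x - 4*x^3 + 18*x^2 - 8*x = -2*l^2*x + l*(6*x^2 - 14*x) - 4*x^3 + 16*x^2 - 12*x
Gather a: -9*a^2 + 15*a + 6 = -9*a^2 + 15*a + 6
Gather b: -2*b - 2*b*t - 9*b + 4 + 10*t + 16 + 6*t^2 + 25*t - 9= b*(-2*t - 11) + 6*t^2 + 35*t + 11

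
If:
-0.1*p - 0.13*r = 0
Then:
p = -1.3*r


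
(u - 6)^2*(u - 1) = u^3 - 13*u^2 + 48*u - 36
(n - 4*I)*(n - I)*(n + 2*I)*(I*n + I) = I*n^4 + 3*n^3 + I*n^3 + 3*n^2 + 6*I*n^2 + 8*n + 6*I*n + 8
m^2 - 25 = (m - 5)*(m + 5)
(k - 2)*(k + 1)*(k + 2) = k^3 + k^2 - 4*k - 4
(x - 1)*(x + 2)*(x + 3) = x^3 + 4*x^2 + x - 6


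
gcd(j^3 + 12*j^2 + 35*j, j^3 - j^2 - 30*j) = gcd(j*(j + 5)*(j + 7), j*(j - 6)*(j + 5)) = j^2 + 5*j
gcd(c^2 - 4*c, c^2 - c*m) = c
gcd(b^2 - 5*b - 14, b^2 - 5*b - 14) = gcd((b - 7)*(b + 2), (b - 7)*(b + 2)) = b^2 - 5*b - 14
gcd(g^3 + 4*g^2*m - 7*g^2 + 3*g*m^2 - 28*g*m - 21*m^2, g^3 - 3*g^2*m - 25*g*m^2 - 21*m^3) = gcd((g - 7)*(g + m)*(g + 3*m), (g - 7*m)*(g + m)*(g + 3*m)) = g^2 + 4*g*m + 3*m^2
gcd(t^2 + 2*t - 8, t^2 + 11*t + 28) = t + 4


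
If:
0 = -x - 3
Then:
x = -3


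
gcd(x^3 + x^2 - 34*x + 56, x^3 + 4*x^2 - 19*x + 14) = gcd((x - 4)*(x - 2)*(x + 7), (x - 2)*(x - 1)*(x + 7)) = x^2 + 5*x - 14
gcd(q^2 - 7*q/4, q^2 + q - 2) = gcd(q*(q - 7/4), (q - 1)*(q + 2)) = 1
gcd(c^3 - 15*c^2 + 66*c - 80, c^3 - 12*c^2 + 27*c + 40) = c^2 - 13*c + 40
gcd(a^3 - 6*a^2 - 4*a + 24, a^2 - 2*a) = a - 2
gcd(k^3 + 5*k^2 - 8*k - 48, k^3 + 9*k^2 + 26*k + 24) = k + 4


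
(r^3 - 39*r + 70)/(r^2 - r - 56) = (r^2 - 7*r + 10)/(r - 8)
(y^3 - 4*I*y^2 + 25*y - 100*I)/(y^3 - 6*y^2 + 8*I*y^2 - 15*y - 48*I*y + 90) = (y^2 - 9*I*y - 20)/(y^2 + 3*y*(-2 + I) - 18*I)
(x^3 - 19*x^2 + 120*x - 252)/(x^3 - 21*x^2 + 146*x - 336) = (x - 6)/(x - 8)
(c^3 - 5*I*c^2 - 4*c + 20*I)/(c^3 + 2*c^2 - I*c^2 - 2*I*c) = (c^2 - c*(2 + 5*I) + 10*I)/(c*(c - I))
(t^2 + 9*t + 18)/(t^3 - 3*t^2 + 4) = (t^2 + 9*t + 18)/(t^3 - 3*t^2 + 4)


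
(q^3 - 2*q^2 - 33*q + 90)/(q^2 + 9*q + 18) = (q^2 - 8*q + 15)/(q + 3)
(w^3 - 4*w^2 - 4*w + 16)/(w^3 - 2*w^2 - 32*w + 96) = (w^2 - 4)/(w^2 + 2*w - 24)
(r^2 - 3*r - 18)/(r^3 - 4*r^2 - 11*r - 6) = (r + 3)/(r^2 + 2*r + 1)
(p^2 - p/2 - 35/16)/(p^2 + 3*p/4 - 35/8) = (4*p + 5)/(2*(2*p + 5))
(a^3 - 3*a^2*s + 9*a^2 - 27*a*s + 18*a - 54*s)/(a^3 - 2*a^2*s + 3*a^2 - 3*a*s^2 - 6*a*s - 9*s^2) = (a + 6)/(a + s)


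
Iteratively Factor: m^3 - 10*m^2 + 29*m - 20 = (m - 4)*(m^2 - 6*m + 5) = (m - 5)*(m - 4)*(m - 1)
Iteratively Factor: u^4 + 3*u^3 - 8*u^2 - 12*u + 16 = (u - 1)*(u^3 + 4*u^2 - 4*u - 16) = (u - 1)*(u + 4)*(u^2 - 4) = (u - 1)*(u + 2)*(u + 4)*(u - 2)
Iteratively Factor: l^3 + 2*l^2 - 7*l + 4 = (l - 1)*(l^2 + 3*l - 4) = (l - 1)*(l + 4)*(l - 1)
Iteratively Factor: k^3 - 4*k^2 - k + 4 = (k + 1)*(k^2 - 5*k + 4) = (k - 4)*(k + 1)*(k - 1)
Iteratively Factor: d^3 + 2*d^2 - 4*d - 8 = (d + 2)*(d^2 - 4) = (d - 2)*(d + 2)*(d + 2)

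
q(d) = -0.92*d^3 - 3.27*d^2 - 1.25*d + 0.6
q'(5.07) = -105.35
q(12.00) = -2075.04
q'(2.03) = -25.90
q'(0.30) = -3.46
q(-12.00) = 1134.48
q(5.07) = -209.69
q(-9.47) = 500.52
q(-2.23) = -2.67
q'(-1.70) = 1.89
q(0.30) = -0.09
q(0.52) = -1.06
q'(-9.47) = -186.84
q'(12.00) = -477.17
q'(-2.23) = -0.39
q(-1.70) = -2.21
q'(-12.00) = -320.21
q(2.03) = -23.11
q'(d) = -2.76*d^2 - 6.54*d - 1.25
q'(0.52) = -5.40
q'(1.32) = -14.69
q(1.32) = -8.86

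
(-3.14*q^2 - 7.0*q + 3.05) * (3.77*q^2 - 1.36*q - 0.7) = -11.8378*q^4 - 22.1196*q^3 + 23.2165*q^2 + 0.752*q - 2.135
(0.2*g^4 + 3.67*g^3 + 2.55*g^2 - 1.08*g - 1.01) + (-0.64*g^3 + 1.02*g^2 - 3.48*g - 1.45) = 0.2*g^4 + 3.03*g^3 + 3.57*g^2 - 4.56*g - 2.46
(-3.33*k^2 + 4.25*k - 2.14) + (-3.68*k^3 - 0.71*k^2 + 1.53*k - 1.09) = -3.68*k^3 - 4.04*k^2 + 5.78*k - 3.23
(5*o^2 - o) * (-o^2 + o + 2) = -5*o^4 + 6*o^3 + 9*o^2 - 2*o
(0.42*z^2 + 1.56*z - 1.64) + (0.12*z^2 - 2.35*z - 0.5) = 0.54*z^2 - 0.79*z - 2.14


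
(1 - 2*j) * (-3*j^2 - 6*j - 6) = 6*j^3 + 9*j^2 + 6*j - 6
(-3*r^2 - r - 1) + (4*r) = -3*r^2 + 3*r - 1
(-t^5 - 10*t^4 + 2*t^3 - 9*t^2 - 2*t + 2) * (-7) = 7*t^5 + 70*t^4 - 14*t^3 + 63*t^2 + 14*t - 14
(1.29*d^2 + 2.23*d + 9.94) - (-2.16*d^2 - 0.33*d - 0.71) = 3.45*d^2 + 2.56*d + 10.65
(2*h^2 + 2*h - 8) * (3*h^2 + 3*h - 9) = 6*h^4 + 12*h^3 - 36*h^2 - 42*h + 72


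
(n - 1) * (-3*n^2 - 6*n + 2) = -3*n^3 - 3*n^2 + 8*n - 2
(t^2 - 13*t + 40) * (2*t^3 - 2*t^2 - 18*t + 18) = 2*t^5 - 28*t^4 + 88*t^3 + 172*t^2 - 954*t + 720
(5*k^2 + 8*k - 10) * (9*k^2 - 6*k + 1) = 45*k^4 + 42*k^3 - 133*k^2 + 68*k - 10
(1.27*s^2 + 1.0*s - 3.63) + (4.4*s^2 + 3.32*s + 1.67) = 5.67*s^2 + 4.32*s - 1.96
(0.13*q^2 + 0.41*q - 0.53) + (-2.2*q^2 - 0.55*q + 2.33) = -2.07*q^2 - 0.14*q + 1.8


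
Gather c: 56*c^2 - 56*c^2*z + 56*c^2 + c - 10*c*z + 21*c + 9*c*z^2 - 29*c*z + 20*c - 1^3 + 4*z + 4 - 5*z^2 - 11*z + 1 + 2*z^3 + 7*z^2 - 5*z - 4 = c^2*(112 - 56*z) + c*(9*z^2 - 39*z + 42) + 2*z^3 + 2*z^2 - 12*z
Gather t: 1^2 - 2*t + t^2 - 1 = t^2 - 2*t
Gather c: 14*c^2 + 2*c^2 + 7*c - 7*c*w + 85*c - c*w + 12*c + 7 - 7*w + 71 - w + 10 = 16*c^2 + c*(104 - 8*w) - 8*w + 88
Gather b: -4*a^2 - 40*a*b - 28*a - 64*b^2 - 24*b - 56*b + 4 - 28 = -4*a^2 - 28*a - 64*b^2 + b*(-40*a - 80) - 24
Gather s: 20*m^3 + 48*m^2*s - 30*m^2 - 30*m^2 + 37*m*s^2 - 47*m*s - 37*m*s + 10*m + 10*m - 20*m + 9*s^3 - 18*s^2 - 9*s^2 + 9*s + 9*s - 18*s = 20*m^3 - 60*m^2 + 9*s^3 + s^2*(37*m - 27) + s*(48*m^2 - 84*m)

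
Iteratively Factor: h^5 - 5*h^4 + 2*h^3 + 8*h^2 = (h + 1)*(h^4 - 6*h^3 + 8*h^2) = (h - 2)*(h + 1)*(h^3 - 4*h^2) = h*(h - 2)*(h + 1)*(h^2 - 4*h) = h*(h - 4)*(h - 2)*(h + 1)*(h)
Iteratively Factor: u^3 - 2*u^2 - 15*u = (u - 5)*(u^2 + 3*u) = u*(u - 5)*(u + 3)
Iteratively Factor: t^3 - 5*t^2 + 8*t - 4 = (t - 2)*(t^2 - 3*t + 2) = (t - 2)^2*(t - 1)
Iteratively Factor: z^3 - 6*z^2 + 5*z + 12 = (z - 4)*(z^2 - 2*z - 3) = (z - 4)*(z + 1)*(z - 3)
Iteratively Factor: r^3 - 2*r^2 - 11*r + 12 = (r - 4)*(r^2 + 2*r - 3) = (r - 4)*(r - 1)*(r + 3)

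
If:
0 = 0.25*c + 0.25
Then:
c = -1.00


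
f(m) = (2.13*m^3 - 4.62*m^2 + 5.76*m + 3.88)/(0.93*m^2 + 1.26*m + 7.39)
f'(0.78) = 0.05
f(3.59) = 2.66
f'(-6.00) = 2.88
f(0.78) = 0.74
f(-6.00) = -19.73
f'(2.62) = 0.95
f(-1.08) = -1.46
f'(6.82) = 2.05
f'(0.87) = 0.05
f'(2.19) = 0.69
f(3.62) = 2.70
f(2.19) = 1.14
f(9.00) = 13.12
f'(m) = (-1.86*m - 1.26)*(2.13*m^3 - 4.62*m^2 + 5.76*m + 3.88)/(0.93*m^2 + 1.26*m + 7.39)^2 + (6.39*m^2 - 9.24*m + 5.76)/(0.93*m^2 + 1.26*m + 7.39) = (1.9809*m^4 + 5.3676*m^3 + 36.0441*m^2 - 75.5004*m + 37.6776)/(0.8649*m^4 + 2.3436*m^3 + 15.333*m^2 + 18.6228*m + 54.6121)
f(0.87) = 0.74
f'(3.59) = 1.42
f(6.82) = 8.51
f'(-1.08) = 3.11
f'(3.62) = 1.43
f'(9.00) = 2.17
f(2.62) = 1.50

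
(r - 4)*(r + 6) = r^2 + 2*r - 24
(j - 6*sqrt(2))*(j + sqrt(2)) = j^2 - 5*sqrt(2)*j - 12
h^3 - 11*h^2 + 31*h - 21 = (h - 7)*(h - 3)*(h - 1)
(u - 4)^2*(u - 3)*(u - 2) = u^4 - 13*u^3 + 62*u^2 - 128*u + 96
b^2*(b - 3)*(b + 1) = b^4 - 2*b^3 - 3*b^2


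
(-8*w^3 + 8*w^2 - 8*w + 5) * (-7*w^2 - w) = 56*w^5 - 48*w^4 + 48*w^3 - 27*w^2 - 5*w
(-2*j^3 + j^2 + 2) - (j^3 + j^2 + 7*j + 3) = -3*j^3 - 7*j - 1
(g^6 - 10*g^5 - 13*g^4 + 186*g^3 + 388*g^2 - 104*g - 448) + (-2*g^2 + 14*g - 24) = g^6 - 10*g^5 - 13*g^4 + 186*g^3 + 386*g^2 - 90*g - 472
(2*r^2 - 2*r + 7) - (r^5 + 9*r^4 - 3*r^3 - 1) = -r^5 - 9*r^4 + 3*r^3 + 2*r^2 - 2*r + 8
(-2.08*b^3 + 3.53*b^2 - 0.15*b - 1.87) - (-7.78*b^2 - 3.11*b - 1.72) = -2.08*b^3 + 11.31*b^2 + 2.96*b - 0.15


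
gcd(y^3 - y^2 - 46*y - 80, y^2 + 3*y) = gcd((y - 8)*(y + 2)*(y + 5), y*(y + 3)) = 1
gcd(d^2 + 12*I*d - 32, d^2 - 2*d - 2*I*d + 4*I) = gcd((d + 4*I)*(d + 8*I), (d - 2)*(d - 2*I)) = 1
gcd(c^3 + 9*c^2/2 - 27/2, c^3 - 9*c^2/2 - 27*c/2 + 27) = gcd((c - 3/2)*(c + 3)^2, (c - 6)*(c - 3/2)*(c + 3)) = c^2 + 3*c/2 - 9/2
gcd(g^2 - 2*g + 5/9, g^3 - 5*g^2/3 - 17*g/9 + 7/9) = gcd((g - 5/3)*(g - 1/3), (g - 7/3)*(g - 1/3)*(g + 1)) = g - 1/3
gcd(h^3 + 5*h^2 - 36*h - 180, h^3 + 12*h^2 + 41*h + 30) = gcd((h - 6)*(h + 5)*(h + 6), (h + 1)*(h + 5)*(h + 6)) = h^2 + 11*h + 30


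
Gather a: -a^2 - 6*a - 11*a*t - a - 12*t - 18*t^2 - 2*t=-a^2 + a*(-11*t - 7) - 18*t^2 - 14*t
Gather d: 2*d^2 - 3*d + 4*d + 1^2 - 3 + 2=2*d^2 + d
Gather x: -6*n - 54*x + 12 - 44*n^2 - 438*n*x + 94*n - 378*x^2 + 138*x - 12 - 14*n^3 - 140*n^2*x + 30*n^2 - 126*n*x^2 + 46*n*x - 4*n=-14*n^3 - 14*n^2 + 84*n + x^2*(-126*n - 378) + x*(-140*n^2 - 392*n + 84)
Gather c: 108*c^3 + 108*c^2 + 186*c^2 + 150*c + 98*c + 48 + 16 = 108*c^3 + 294*c^2 + 248*c + 64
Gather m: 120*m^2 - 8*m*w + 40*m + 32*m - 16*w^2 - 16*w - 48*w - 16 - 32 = 120*m^2 + m*(72 - 8*w) - 16*w^2 - 64*w - 48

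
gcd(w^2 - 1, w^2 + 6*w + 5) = w + 1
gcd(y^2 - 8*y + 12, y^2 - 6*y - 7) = 1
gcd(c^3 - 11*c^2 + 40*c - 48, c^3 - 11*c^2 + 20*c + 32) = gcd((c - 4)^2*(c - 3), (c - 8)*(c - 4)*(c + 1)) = c - 4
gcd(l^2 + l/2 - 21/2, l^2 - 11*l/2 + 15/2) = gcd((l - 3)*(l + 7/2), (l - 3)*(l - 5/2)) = l - 3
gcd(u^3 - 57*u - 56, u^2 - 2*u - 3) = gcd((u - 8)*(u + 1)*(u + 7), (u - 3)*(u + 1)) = u + 1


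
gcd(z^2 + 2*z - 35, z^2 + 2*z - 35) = z^2 + 2*z - 35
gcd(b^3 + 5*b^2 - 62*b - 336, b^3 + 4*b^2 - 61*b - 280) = b^2 - b - 56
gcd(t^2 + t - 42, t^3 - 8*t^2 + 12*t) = t - 6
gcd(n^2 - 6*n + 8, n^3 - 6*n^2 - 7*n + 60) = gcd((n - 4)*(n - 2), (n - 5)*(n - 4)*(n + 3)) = n - 4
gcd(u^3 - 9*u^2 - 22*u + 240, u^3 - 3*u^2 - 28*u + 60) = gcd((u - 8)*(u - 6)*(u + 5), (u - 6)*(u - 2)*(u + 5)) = u^2 - u - 30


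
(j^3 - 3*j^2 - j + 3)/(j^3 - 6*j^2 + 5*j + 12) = (j - 1)/(j - 4)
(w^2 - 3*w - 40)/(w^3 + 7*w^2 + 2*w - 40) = (w - 8)/(w^2 + 2*w - 8)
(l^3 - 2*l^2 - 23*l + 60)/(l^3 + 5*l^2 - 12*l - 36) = (l^2 + l - 20)/(l^2 + 8*l + 12)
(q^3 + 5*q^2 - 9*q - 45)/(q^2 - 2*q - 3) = (q^2 + 8*q + 15)/(q + 1)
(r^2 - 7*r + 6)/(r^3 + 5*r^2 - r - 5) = (r - 6)/(r^2 + 6*r + 5)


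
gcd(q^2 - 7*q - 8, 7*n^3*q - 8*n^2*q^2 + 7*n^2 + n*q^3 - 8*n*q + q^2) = 1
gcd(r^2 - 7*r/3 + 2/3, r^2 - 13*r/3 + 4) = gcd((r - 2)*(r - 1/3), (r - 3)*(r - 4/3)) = 1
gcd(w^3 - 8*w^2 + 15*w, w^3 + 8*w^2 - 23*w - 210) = w - 5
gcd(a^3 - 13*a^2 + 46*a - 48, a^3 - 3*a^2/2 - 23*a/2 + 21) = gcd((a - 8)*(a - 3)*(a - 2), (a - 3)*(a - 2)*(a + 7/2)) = a^2 - 5*a + 6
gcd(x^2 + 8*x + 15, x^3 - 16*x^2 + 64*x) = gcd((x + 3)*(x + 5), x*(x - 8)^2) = 1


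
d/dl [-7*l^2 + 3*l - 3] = 3 - 14*l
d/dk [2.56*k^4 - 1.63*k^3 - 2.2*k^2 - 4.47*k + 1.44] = 10.24*k^3 - 4.89*k^2 - 4.4*k - 4.47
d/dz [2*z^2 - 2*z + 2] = 4*z - 2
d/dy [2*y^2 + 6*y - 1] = 4*y + 6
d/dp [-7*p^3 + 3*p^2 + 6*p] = -21*p^2 + 6*p + 6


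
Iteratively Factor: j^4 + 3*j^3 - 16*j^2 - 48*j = (j)*(j^3 + 3*j^2 - 16*j - 48) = j*(j - 4)*(j^2 + 7*j + 12) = j*(j - 4)*(j + 4)*(j + 3)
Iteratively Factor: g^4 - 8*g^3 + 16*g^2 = (g)*(g^3 - 8*g^2 + 16*g) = g*(g - 4)*(g^2 - 4*g) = g^2*(g - 4)*(g - 4)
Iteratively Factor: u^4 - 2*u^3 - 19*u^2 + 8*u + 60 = (u + 2)*(u^3 - 4*u^2 - 11*u + 30) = (u - 5)*(u + 2)*(u^2 + u - 6) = (u - 5)*(u + 2)*(u + 3)*(u - 2)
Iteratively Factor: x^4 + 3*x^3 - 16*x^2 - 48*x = (x - 4)*(x^3 + 7*x^2 + 12*x) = (x - 4)*(x + 3)*(x^2 + 4*x) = (x - 4)*(x + 3)*(x + 4)*(x)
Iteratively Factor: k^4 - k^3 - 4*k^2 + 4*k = (k - 1)*(k^3 - 4*k) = (k - 2)*(k - 1)*(k^2 + 2*k) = (k - 2)*(k - 1)*(k + 2)*(k)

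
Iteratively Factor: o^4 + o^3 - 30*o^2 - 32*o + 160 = (o - 2)*(o^3 + 3*o^2 - 24*o - 80) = (o - 2)*(o + 4)*(o^2 - o - 20) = (o - 2)*(o + 4)^2*(o - 5)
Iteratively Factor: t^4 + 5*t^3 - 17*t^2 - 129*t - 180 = (t + 3)*(t^3 + 2*t^2 - 23*t - 60) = (t + 3)*(t + 4)*(t^2 - 2*t - 15) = (t - 5)*(t + 3)*(t + 4)*(t + 3)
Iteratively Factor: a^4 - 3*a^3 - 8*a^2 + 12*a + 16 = (a + 2)*(a^3 - 5*a^2 + 2*a + 8) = (a + 1)*(a + 2)*(a^2 - 6*a + 8) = (a - 2)*(a + 1)*(a + 2)*(a - 4)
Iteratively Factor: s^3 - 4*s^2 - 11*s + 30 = (s + 3)*(s^2 - 7*s + 10) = (s - 5)*(s + 3)*(s - 2)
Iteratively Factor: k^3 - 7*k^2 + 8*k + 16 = (k + 1)*(k^2 - 8*k + 16) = (k - 4)*(k + 1)*(k - 4)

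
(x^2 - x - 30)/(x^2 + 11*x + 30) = (x - 6)/(x + 6)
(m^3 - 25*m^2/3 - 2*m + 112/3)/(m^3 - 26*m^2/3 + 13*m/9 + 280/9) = 3*(m + 2)/(3*m + 5)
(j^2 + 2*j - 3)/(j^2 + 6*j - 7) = (j + 3)/(j + 7)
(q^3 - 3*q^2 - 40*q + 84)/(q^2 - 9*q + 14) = q + 6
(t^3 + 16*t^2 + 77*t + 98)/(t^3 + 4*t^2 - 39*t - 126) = (t^2 + 9*t + 14)/(t^2 - 3*t - 18)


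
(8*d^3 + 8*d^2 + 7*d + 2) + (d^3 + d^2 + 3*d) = 9*d^3 + 9*d^2 + 10*d + 2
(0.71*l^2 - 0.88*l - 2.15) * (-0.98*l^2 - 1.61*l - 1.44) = -0.6958*l^4 - 0.2807*l^3 + 2.5014*l^2 + 4.7287*l + 3.096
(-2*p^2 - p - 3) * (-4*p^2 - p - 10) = 8*p^4 + 6*p^3 + 33*p^2 + 13*p + 30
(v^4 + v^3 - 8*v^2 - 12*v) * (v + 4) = v^5 + 5*v^4 - 4*v^3 - 44*v^2 - 48*v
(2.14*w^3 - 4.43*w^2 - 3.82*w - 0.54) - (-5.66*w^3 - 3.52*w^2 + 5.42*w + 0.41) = 7.8*w^3 - 0.91*w^2 - 9.24*w - 0.95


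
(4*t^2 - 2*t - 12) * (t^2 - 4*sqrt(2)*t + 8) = 4*t^4 - 16*sqrt(2)*t^3 - 2*t^3 + 8*sqrt(2)*t^2 + 20*t^2 - 16*t + 48*sqrt(2)*t - 96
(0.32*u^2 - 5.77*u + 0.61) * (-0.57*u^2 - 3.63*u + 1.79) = -0.1824*u^4 + 2.1273*u^3 + 21.1702*u^2 - 12.5426*u + 1.0919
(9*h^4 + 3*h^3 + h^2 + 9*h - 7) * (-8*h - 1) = -72*h^5 - 33*h^4 - 11*h^3 - 73*h^2 + 47*h + 7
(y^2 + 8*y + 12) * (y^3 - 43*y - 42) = y^5 + 8*y^4 - 31*y^3 - 386*y^2 - 852*y - 504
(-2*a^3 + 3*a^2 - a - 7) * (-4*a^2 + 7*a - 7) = 8*a^5 - 26*a^4 + 39*a^3 - 42*a + 49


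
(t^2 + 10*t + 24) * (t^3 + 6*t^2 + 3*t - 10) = t^5 + 16*t^4 + 87*t^3 + 164*t^2 - 28*t - 240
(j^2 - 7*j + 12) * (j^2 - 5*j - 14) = j^4 - 12*j^3 + 33*j^2 + 38*j - 168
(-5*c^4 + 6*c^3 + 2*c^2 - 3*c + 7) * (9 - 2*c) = 10*c^5 - 57*c^4 + 50*c^3 + 24*c^2 - 41*c + 63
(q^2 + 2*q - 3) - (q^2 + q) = q - 3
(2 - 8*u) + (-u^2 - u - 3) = -u^2 - 9*u - 1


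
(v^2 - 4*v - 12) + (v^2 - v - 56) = 2*v^2 - 5*v - 68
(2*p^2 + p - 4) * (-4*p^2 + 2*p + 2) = -8*p^4 + 22*p^2 - 6*p - 8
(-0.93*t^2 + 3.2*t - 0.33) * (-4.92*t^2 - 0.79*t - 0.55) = 4.5756*t^4 - 15.0093*t^3 - 0.3929*t^2 - 1.4993*t + 0.1815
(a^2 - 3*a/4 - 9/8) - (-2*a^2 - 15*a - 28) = 3*a^2 + 57*a/4 + 215/8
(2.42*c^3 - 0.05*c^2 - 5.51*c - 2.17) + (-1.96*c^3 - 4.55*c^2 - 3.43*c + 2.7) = 0.46*c^3 - 4.6*c^2 - 8.94*c + 0.53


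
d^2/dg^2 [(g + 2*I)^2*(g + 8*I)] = 6*g + 24*I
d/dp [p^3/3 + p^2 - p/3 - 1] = p^2 + 2*p - 1/3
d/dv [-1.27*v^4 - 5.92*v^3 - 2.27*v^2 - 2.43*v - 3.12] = -5.08*v^3 - 17.76*v^2 - 4.54*v - 2.43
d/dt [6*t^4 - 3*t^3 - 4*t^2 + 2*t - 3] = 24*t^3 - 9*t^2 - 8*t + 2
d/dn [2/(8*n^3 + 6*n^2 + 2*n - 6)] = (-12*n^2 - 6*n - 1)/(4*n^3 + 3*n^2 + n - 3)^2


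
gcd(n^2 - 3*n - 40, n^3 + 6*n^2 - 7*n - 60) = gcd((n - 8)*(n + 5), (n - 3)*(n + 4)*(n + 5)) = n + 5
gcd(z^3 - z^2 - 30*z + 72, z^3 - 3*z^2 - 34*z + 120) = z^2 + 2*z - 24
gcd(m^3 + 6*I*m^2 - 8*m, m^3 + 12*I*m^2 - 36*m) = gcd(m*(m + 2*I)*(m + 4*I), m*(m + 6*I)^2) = m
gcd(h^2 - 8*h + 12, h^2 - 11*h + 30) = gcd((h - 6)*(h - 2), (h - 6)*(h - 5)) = h - 6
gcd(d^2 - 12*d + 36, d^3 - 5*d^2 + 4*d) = 1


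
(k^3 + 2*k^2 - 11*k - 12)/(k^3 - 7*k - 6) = (k + 4)/(k + 2)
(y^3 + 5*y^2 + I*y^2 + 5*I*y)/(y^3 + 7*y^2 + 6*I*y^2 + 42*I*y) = (y^2 + y*(5 + I) + 5*I)/(y^2 + y*(7 + 6*I) + 42*I)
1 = 1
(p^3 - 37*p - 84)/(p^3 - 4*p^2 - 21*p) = (p + 4)/p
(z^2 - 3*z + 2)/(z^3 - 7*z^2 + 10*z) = (z - 1)/(z*(z - 5))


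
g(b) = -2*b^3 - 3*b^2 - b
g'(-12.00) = -793.00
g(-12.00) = 3036.00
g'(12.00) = -937.00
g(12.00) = -3900.00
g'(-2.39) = -20.93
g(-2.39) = 12.56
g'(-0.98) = -0.88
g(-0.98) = -0.02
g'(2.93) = -70.09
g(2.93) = -78.99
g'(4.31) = -138.32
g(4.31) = -220.16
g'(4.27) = -136.02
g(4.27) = -214.68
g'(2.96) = -71.33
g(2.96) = -81.11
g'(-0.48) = 0.50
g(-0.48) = 0.01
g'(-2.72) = -29.07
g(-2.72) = 20.77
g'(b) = -6*b^2 - 6*b - 1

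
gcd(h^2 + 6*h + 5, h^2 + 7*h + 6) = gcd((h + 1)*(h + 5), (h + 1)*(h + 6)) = h + 1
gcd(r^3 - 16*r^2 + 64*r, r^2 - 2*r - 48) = r - 8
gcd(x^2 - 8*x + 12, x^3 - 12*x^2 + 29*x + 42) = x - 6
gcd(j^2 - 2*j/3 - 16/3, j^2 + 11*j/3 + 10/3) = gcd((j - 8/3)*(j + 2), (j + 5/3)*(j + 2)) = j + 2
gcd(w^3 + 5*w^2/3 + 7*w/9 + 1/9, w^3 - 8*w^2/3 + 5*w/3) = 1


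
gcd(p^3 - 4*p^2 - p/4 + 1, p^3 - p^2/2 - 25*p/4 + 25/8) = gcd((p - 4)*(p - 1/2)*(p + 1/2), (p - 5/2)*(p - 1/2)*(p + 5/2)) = p - 1/2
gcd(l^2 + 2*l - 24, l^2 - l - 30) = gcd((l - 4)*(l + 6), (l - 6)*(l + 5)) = 1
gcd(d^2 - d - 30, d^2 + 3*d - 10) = d + 5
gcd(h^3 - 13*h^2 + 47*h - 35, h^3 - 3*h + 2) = h - 1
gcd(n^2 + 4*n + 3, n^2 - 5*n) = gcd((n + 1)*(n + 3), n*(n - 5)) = 1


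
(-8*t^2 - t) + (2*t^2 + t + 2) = 2 - 6*t^2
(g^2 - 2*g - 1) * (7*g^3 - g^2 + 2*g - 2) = 7*g^5 - 15*g^4 - 3*g^3 - 5*g^2 + 2*g + 2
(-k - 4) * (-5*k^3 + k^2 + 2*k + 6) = 5*k^4 + 19*k^3 - 6*k^2 - 14*k - 24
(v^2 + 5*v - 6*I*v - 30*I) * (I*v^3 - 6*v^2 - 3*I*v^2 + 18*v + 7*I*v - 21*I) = I*v^5 + 2*I*v^4 + 28*I*v^3 + 42*v^2 + 86*I*v^2 + 84*v - 645*I*v - 630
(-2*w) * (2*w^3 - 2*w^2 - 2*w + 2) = -4*w^4 + 4*w^3 + 4*w^2 - 4*w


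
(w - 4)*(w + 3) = w^2 - w - 12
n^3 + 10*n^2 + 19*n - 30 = (n - 1)*(n + 5)*(n + 6)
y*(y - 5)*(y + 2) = y^3 - 3*y^2 - 10*y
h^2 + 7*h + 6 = (h + 1)*(h + 6)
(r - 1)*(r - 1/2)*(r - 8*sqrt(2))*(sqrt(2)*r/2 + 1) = sqrt(2)*r^4/2 - 7*r^3 - 3*sqrt(2)*r^3/4 - 31*sqrt(2)*r^2/4 + 21*r^2/2 - 7*r/2 + 12*sqrt(2)*r - 4*sqrt(2)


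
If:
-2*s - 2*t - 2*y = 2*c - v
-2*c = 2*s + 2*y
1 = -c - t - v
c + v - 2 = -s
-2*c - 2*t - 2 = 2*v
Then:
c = -3*y/2 - 4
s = y/2 + 4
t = y/2 + 1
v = y + 2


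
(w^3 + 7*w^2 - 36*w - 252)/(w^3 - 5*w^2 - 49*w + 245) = (w^2 - 36)/(w^2 - 12*w + 35)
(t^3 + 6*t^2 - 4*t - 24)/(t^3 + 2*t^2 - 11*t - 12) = (t^3 + 6*t^2 - 4*t - 24)/(t^3 + 2*t^2 - 11*t - 12)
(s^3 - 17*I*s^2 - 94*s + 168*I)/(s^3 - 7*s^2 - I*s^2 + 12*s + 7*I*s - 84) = (s^2 - 13*I*s - 42)/(s^2 + s*(-7 + 3*I) - 21*I)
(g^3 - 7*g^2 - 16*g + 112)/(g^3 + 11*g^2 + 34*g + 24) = (g^2 - 11*g + 28)/(g^2 + 7*g + 6)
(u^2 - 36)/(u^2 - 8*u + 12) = (u + 6)/(u - 2)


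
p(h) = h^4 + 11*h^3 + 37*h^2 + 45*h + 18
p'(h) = 4*h^3 + 33*h^2 + 74*h + 45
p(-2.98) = 0.24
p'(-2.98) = 11.68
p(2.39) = 519.70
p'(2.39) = 464.97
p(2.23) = 449.06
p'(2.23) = 418.48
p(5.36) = 3841.48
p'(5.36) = 2005.68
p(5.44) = 4004.43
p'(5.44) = 2068.11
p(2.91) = 805.04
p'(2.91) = 638.36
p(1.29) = 164.00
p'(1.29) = 203.96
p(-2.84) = 1.71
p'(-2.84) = 9.38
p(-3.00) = 0.00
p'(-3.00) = 12.00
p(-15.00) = 21168.00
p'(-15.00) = -7140.00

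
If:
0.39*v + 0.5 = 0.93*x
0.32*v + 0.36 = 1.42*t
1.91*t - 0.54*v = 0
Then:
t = 1.25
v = 4.42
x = 2.39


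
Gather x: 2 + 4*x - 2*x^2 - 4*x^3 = -4*x^3 - 2*x^2 + 4*x + 2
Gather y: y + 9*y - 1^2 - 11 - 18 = 10*y - 30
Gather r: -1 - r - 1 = -r - 2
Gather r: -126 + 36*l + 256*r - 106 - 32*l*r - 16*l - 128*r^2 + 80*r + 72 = 20*l - 128*r^2 + r*(336 - 32*l) - 160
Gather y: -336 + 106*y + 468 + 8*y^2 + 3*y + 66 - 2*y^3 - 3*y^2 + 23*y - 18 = -2*y^3 + 5*y^2 + 132*y + 180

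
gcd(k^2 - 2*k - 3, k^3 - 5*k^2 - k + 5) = k + 1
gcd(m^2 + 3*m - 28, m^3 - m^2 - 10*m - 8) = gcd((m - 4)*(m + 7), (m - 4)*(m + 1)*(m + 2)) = m - 4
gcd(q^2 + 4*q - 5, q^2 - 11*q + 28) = 1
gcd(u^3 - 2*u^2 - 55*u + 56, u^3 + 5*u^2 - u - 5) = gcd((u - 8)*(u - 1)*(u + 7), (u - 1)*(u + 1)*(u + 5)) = u - 1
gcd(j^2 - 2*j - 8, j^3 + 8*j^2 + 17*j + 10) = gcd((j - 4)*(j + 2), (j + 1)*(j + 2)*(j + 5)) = j + 2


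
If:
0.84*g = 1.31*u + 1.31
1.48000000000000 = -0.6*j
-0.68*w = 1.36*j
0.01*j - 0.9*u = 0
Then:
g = 1.52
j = -2.47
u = -0.03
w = 4.93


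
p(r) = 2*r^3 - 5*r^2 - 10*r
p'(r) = 6*r^2 - 10*r - 10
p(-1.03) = 2.81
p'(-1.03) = 6.67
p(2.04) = -24.23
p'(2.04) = -5.43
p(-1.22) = 1.13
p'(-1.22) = 11.13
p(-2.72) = -50.04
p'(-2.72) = 61.59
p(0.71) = -8.90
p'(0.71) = -14.08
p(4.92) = 67.96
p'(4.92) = 86.04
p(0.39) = -4.54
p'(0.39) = -12.99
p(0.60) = -7.37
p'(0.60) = -13.84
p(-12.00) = -4056.00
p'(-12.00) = 974.00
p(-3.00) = -69.00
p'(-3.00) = 74.00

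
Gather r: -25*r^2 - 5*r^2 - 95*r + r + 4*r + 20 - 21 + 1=-30*r^2 - 90*r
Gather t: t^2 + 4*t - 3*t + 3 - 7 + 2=t^2 + t - 2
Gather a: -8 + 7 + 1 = 0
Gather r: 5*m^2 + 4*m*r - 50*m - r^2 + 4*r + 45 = 5*m^2 - 50*m - r^2 + r*(4*m + 4) + 45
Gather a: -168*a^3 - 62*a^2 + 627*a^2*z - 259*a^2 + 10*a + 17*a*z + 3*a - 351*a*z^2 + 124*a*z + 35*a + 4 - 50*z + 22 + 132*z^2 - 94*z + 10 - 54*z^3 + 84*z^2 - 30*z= -168*a^3 + a^2*(627*z - 321) + a*(-351*z^2 + 141*z + 48) - 54*z^3 + 216*z^2 - 174*z + 36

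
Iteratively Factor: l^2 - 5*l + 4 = (l - 4)*(l - 1)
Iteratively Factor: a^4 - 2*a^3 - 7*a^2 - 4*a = (a + 1)*(a^3 - 3*a^2 - 4*a) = (a - 4)*(a + 1)*(a^2 + a) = (a - 4)*(a + 1)^2*(a)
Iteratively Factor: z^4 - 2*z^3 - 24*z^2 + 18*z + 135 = (z - 3)*(z^3 + z^2 - 21*z - 45) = (z - 3)*(z + 3)*(z^2 - 2*z - 15) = (z - 3)*(z + 3)^2*(z - 5)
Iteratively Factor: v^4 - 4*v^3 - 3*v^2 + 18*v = (v - 3)*(v^3 - v^2 - 6*v) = v*(v - 3)*(v^2 - v - 6) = v*(v - 3)*(v + 2)*(v - 3)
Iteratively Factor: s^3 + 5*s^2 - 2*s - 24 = (s + 4)*(s^2 + s - 6) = (s - 2)*(s + 4)*(s + 3)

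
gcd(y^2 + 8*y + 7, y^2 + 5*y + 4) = y + 1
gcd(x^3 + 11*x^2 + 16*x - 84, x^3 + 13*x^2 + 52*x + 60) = x + 6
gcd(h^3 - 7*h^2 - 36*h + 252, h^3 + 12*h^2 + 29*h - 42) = h + 6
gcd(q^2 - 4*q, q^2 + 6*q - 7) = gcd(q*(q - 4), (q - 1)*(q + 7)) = 1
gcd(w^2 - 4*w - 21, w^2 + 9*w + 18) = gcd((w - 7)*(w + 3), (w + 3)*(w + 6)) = w + 3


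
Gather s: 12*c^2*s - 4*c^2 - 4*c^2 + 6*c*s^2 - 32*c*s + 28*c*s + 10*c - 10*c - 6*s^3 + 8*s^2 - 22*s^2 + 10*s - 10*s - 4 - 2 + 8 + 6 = -8*c^2 - 6*s^3 + s^2*(6*c - 14) + s*(12*c^2 - 4*c) + 8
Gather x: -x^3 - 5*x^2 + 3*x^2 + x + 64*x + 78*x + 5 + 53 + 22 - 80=-x^3 - 2*x^2 + 143*x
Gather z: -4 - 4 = -8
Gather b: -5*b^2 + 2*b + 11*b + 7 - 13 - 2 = -5*b^2 + 13*b - 8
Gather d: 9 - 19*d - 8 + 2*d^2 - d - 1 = 2*d^2 - 20*d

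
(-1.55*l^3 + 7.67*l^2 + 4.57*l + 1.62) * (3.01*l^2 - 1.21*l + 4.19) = -4.6655*l^5 + 24.9622*l^4 - 2.0195*l^3 + 31.4838*l^2 + 17.1881*l + 6.7878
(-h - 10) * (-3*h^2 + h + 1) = 3*h^3 + 29*h^2 - 11*h - 10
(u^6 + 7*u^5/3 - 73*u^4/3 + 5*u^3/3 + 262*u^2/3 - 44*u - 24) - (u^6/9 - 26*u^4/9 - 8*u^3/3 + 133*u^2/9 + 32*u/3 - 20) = 8*u^6/9 + 7*u^5/3 - 193*u^4/9 + 13*u^3/3 + 653*u^2/9 - 164*u/3 - 4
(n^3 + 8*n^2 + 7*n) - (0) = n^3 + 8*n^2 + 7*n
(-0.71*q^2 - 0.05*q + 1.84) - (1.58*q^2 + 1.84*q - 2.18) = -2.29*q^2 - 1.89*q + 4.02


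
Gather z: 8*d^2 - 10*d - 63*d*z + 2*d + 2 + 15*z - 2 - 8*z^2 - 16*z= 8*d^2 - 8*d - 8*z^2 + z*(-63*d - 1)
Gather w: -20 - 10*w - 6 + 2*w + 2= -8*w - 24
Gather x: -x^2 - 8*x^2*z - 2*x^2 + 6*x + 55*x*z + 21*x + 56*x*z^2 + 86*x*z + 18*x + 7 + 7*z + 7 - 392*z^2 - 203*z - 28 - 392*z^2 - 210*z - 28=x^2*(-8*z - 3) + x*(56*z^2 + 141*z + 45) - 784*z^2 - 406*z - 42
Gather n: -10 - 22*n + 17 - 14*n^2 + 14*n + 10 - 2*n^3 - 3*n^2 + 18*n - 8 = -2*n^3 - 17*n^2 + 10*n + 9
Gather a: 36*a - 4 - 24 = 36*a - 28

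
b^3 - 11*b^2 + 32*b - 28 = (b - 7)*(b - 2)^2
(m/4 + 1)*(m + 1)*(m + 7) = m^3/4 + 3*m^2 + 39*m/4 + 7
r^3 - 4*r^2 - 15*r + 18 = (r - 6)*(r - 1)*(r + 3)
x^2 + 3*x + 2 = (x + 1)*(x + 2)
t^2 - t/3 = t*(t - 1/3)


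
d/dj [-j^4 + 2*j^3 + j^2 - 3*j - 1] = -4*j^3 + 6*j^2 + 2*j - 3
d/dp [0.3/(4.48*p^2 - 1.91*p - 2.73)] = (0.573 - 2.688*p)/(-4.48*p^2 + 1.91*p + 2.73)^2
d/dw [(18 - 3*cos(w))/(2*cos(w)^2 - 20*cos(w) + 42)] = 3*(sin(w)^2 + 12*cos(w) - 40)*sin(w)/(2*(cos(w)^2 - 10*cos(w) + 21)^2)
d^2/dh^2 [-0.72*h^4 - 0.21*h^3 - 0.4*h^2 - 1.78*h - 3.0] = -8.64*h^2 - 1.26*h - 0.8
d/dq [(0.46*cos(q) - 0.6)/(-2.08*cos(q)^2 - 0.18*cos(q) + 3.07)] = (-0.9568*cos(q)^2 + 2.496*cos(q) - 1.3042)*sin(q)/(4.3264*cos(q)^4 + 0.7488*cos(q)^3 - 12.7388*cos(q)^2 - 1.1052*cos(q) + 9.4249)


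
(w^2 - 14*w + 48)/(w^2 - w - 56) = (w - 6)/(w + 7)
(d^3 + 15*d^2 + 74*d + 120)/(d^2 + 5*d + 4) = (d^2 + 11*d + 30)/(d + 1)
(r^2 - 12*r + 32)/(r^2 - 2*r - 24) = (-r^2 + 12*r - 32)/(-r^2 + 2*r + 24)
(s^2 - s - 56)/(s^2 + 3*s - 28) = (s - 8)/(s - 4)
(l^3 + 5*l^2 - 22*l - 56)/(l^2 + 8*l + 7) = (l^2 - 2*l - 8)/(l + 1)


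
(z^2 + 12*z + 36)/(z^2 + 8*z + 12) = (z + 6)/(z + 2)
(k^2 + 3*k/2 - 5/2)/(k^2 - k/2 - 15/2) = (k - 1)/(k - 3)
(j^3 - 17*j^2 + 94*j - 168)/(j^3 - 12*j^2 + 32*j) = (j^2 - 13*j + 42)/(j*(j - 8))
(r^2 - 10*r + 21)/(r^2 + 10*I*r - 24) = (r^2 - 10*r + 21)/(r^2 + 10*I*r - 24)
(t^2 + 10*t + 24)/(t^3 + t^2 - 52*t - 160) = (t + 6)/(t^2 - 3*t - 40)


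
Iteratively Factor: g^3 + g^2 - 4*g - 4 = (g - 2)*(g^2 + 3*g + 2) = (g - 2)*(g + 1)*(g + 2)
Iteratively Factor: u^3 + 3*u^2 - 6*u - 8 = (u + 4)*(u^2 - u - 2) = (u + 1)*(u + 4)*(u - 2)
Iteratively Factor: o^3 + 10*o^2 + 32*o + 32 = (o + 4)*(o^2 + 6*o + 8) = (o + 4)^2*(o + 2)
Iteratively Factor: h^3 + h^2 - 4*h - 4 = (h - 2)*(h^2 + 3*h + 2) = (h - 2)*(h + 2)*(h + 1)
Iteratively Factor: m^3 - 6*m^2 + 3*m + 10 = (m - 2)*(m^2 - 4*m - 5) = (m - 2)*(m + 1)*(m - 5)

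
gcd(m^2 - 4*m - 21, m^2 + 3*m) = m + 3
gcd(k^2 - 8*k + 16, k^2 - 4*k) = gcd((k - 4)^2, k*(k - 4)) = k - 4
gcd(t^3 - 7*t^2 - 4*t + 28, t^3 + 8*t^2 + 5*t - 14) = t + 2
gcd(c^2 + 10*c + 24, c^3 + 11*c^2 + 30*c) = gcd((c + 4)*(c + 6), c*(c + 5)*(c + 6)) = c + 6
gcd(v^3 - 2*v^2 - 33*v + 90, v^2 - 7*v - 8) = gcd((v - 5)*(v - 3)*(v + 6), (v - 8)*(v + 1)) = 1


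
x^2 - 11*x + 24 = (x - 8)*(x - 3)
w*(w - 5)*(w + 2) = w^3 - 3*w^2 - 10*w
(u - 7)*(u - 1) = u^2 - 8*u + 7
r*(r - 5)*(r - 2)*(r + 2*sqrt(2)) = r^4 - 7*r^3 + 2*sqrt(2)*r^3 - 14*sqrt(2)*r^2 + 10*r^2 + 20*sqrt(2)*r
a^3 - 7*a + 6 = (a - 2)*(a - 1)*(a + 3)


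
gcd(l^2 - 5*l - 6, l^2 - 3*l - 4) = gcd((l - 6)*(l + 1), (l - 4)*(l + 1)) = l + 1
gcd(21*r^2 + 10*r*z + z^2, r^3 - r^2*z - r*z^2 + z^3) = 1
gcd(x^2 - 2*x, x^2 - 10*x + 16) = x - 2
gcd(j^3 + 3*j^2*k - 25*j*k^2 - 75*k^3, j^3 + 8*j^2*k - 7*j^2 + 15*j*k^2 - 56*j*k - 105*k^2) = j^2 + 8*j*k + 15*k^2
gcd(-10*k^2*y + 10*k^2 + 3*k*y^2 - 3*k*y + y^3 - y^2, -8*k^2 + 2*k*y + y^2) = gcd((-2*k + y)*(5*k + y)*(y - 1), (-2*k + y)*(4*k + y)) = -2*k + y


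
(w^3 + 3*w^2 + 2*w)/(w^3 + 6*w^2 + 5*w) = (w + 2)/(w + 5)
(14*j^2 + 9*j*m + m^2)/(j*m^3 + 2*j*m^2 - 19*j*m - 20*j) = (14*j^2 + 9*j*m + m^2)/(j*(m^3 + 2*m^2 - 19*m - 20))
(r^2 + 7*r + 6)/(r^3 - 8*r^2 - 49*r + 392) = (r^2 + 7*r + 6)/(r^3 - 8*r^2 - 49*r + 392)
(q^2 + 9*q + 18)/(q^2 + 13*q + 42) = (q + 3)/(q + 7)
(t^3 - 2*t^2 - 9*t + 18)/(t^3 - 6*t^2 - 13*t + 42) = (t - 3)/(t - 7)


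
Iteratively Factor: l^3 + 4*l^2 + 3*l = (l + 1)*(l^2 + 3*l) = l*(l + 1)*(l + 3)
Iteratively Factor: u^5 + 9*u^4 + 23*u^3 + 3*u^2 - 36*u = (u - 1)*(u^4 + 10*u^3 + 33*u^2 + 36*u) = (u - 1)*(u + 3)*(u^3 + 7*u^2 + 12*u) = u*(u - 1)*(u + 3)*(u^2 + 7*u + 12) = u*(u - 1)*(u + 3)^2*(u + 4)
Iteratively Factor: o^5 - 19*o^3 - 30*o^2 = (o + 3)*(o^4 - 3*o^3 - 10*o^2) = o*(o + 3)*(o^3 - 3*o^2 - 10*o) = o*(o + 2)*(o + 3)*(o^2 - 5*o) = o*(o - 5)*(o + 2)*(o + 3)*(o)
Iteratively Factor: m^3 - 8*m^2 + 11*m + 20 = (m - 5)*(m^2 - 3*m - 4) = (m - 5)*(m + 1)*(m - 4)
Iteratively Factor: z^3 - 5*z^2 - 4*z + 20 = (z + 2)*(z^2 - 7*z + 10) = (z - 5)*(z + 2)*(z - 2)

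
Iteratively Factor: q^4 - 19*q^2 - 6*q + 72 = (q + 3)*(q^3 - 3*q^2 - 10*q + 24) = (q + 3)^2*(q^2 - 6*q + 8) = (q - 4)*(q + 3)^2*(q - 2)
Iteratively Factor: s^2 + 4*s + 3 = (s + 3)*(s + 1)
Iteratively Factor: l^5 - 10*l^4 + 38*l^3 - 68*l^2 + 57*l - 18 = (l - 1)*(l^4 - 9*l^3 + 29*l^2 - 39*l + 18) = (l - 3)*(l - 1)*(l^3 - 6*l^2 + 11*l - 6) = (l - 3)^2*(l - 1)*(l^2 - 3*l + 2) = (l - 3)^2*(l - 2)*(l - 1)*(l - 1)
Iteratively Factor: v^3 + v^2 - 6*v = (v)*(v^2 + v - 6) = v*(v - 2)*(v + 3)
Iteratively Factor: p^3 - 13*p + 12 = (p - 1)*(p^2 + p - 12) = (p - 3)*(p - 1)*(p + 4)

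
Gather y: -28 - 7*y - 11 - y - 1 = -8*y - 40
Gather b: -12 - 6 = -18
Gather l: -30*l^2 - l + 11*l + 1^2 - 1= -30*l^2 + 10*l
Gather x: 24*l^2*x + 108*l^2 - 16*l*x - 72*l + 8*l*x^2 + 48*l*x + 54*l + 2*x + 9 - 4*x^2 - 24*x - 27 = 108*l^2 - 18*l + x^2*(8*l - 4) + x*(24*l^2 + 32*l - 22) - 18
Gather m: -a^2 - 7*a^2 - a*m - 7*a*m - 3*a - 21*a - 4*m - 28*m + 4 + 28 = -8*a^2 - 24*a + m*(-8*a - 32) + 32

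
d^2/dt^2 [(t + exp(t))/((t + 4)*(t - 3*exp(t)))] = ((t + 4)^2*(t - 3*exp(t))^2*exp(t) + (t + 4)^2*(t - 3*exp(t))*(3*(t + exp(t))*exp(t) + 2*(exp(t) + 1)*(3*exp(t) - 1)) + 2*(t + 4)^2*(t + exp(t))*(3*exp(t) - 1)^2 - 2*(t + 4)*(t - 3*exp(t))^2*(exp(t) + 1) - 2*(t + 4)*(t - 3*exp(t))*(t + exp(t))*(3*exp(t) - 1) + 2*(t - 3*exp(t))^2*(t + exp(t)))/((t + 4)^3*(t - 3*exp(t))^3)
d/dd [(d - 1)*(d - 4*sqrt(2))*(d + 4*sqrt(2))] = 3*d^2 - 2*d - 32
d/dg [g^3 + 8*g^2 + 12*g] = 3*g^2 + 16*g + 12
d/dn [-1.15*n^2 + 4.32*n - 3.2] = 4.32 - 2.3*n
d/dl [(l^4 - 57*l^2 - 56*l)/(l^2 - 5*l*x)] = (2*l^3 - 15*l^2*x + 285*x + 56)/(l^2 - 10*l*x + 25*x^2)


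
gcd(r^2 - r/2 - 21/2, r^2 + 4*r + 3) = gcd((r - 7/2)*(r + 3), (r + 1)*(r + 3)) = r + 3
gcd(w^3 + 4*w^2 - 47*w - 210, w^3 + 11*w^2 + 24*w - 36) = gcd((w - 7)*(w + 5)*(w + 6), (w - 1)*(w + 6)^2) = w + 6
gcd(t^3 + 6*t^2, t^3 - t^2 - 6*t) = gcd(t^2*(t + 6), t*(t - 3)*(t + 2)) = t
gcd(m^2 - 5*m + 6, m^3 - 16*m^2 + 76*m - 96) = m - 2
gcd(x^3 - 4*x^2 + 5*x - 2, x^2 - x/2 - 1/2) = x - 1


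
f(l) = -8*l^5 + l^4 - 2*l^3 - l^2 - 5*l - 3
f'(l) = -40*l^4 + 4*l^3 - 6*l^2 - 2*l - 5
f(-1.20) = 27.00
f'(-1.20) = -101.10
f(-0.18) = -2.12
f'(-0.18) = -4.90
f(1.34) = -47.65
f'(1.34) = -137.80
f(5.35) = -34609.18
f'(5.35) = -32344.81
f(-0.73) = 2.84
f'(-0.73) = -19.65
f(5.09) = -26979.34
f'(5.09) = -26492.33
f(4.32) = -11892.96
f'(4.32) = -13734.54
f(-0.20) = -2.02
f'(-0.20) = -4.94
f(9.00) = -467418.00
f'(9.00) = -260033.00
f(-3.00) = 2082.00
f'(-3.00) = -3401.00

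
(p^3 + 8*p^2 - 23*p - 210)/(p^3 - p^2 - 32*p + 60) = (p + 7)/(p - 2)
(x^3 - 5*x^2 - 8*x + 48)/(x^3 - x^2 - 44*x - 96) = (x^2 - 8*x + 16)/(x^2 - 4*x - 32)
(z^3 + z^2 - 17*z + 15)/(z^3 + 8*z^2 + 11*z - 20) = (z - 3)/(z + 4)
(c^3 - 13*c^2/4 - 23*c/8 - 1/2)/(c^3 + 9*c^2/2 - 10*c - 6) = (c^2 - 15*c/4 - 1)/(c^2 + 4*c - 12)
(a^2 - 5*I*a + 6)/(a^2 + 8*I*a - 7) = (a - 6*I)/(a + 7*I)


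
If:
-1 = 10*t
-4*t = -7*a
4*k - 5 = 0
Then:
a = -2/35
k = 5/4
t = -1/10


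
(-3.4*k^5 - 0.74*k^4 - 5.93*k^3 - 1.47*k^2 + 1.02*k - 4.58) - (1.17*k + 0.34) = -3.4*k^5 - 0.74*k^4 - 5.93*k^3 - 1.47*k^2 - 0.15*k - 4.92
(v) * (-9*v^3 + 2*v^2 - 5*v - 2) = -9*v^4 + 2*v^3 - 5*v^2 - 2*v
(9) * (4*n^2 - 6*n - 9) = 36*n^2 - 54*n - 81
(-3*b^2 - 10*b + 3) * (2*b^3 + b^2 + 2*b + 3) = -6*b^5 - 23*b^4 - 10*b^3 - 26*b^2 - 24*b + 9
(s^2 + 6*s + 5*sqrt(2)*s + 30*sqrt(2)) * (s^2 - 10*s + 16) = s^4 - 4*s^3 + 5*sqrt(2)*s^3 - 44*s^2 - 20*sqrt(2)*s^2 - 220*sqrt(2)*s + 96*s + 480*sqrt(2)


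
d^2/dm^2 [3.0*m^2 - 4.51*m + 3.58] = 6.00000000000000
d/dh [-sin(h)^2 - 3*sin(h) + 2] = -(2*sin(h) + 3)*cos(h)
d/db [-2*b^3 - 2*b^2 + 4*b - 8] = -6*b^2 - 4*b + 4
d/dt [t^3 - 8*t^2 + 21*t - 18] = 3*t^2 - 16*t + 21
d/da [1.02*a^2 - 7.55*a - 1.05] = 2.04*a - 7.55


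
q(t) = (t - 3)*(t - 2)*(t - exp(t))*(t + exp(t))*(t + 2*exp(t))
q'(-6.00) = 11453.54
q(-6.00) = -15539.15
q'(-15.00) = 324675.03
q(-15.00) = -1032749.96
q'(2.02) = 919.06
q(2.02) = 17.67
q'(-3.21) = 1378.73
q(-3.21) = -1043.08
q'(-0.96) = 22.12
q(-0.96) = -1.76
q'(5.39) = -639649232.55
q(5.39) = -172668688.11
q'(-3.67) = 2141.58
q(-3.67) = -1843.38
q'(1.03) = -126.06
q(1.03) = -85.99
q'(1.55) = -17.59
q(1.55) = -141.73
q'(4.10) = -4562386.69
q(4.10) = -1044633.54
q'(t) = (1 - exp(t))*(t - 3)*(t - 2)*(t + exp(t))*(t + 2*exp(t)) + (t - 3)*(t - 2)*(t - exp(t))*(t + exp(t))*(2*exp(t) + 1) + (t - 3)*(t - 2)*(t - exp(t))*(t + 2*exp(t))*(exp(t) + 1) + (t - 3)*(t - exp(t))*(t + exp(t))*(t + 2*exp(t)) + (t - 2)*(t - exp(t))*(t + exp(t))*(t + 2*exp(t)) = 2*t^4*exp(t) + 5*t^4 - 2*t^3*exp(2*t) - 2*t^3*exp(t) - 20*t^3 - 6*t^2*exp(3*t) + 7*t^2*exp(2*t) - 18*t^2*exp(t) + 18*t^2 + 26*t*exp(3*t) - 2*t*exp(2*t) + 24*t*exp(t) - 26*exp(3*t) - 6*exp(2*t)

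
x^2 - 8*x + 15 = (x - 5)*(x - 3)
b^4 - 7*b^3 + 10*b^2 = b^2*(b - 5)*(b - 2)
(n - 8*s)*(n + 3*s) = n^2 - 5*n*s - 24*s^2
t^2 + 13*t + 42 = (t + 6)*(t + 7)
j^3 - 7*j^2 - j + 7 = (j - 7)*(j - 1)*(j + 1)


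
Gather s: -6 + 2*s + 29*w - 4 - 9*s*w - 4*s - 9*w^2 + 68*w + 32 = s*(-9*w - 2) - 9*w^2 + 97*w + 22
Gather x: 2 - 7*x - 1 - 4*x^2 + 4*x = -4*x^2 - 3*x + 1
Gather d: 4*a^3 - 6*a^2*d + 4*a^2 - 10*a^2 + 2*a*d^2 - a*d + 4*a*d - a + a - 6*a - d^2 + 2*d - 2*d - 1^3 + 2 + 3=4*a^3 - 6*a^2 - 6*a + d^2*(2*a - 1) + d*(-6*a^2 + 3*a) + 4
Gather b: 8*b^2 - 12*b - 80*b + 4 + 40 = 8*b^2 - 92*b + 44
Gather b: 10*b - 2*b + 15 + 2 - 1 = 8*b + 16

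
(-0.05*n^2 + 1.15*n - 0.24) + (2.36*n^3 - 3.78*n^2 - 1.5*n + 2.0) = 2.36*n^3 - 3.83*n^2 - 0.35*n + 1.76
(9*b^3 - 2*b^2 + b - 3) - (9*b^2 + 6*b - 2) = 9*b^3 - 11*b^2 - 5*b - 1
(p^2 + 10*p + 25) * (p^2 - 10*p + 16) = p^4 - 59*p^2 - 90*p + 400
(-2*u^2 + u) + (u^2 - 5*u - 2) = -u^2 - 4*u - 2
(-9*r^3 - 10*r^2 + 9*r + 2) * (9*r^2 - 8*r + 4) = -81*r^5 - 18*r^4 + 125*r^3 - 94*r^2 + 20*r + 8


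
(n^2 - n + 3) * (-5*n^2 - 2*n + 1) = -5*n^4 + 3*n^3 - 12*n^2 - 7*n + 3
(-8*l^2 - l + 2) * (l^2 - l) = -8*l^4 + 7*l^3 + 3*l^2 - 2*l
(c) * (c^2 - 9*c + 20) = c^3 - 9*c^2 + 20*c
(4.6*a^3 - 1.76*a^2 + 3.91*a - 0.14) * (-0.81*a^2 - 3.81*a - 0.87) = -3.726*a^5 - 16.1004*a^4 - 0.4635*a^3 - 13.2525*a^2 - 2.8683*a + 0.1218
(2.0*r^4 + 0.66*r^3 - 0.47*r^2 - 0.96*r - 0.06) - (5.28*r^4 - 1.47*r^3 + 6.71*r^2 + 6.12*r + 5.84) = -3.28*r^4 + 2.13*r^3 - 7.18*r^2 - 7.08*r - 5.9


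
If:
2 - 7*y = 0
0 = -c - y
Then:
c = -2/7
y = 2/7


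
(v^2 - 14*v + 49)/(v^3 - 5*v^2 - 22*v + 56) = (v - 7)/(v^2 + 2*v - 8)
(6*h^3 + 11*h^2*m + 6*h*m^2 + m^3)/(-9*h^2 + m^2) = (-2*h^2 - 3*h*m - m^2)/(3*h - m)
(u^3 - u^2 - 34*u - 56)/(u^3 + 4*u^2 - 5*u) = (u^3 - u^2 - 34*u - 56)/(u*(u^2 + 4*u - 5))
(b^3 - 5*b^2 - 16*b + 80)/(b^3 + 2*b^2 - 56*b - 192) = (b^2 - 9*b + 20)/(b^2 - 2*b - 48)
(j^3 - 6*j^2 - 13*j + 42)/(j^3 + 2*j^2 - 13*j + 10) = (j^2 - 4*j - 21)/(j^2 + 4*j - 5)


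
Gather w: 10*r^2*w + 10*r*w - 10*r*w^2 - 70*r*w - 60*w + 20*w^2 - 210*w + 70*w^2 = w^2*(90 - 10*r) + w*(10*r^2 - 60*r - 270)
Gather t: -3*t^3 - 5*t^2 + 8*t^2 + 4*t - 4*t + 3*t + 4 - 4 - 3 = -3*t^3 + 3*t^2 + 3*t - 3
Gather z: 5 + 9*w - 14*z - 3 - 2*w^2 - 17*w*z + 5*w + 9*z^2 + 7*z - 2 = -2*w^2 + 14*w + 9*z^2 + z*(-17*w - 7)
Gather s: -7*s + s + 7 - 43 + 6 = -6*s - 30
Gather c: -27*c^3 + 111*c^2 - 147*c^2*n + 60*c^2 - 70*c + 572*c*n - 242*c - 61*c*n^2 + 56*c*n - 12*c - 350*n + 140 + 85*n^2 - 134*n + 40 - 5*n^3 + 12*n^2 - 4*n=-27*c^3 + c^2*(171 - 147*n) + c*(-61*n^2 + 628*n - 324) - 5*n^3 + 97*n^2 - 488*n + 180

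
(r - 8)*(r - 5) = r^2 - 13*r + 40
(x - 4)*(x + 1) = x^2 - 3*x - 4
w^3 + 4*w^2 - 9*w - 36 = (w - 3)*(w + 3)*(w + 4)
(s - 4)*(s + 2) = s^2 - 2*s - 8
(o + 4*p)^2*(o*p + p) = o^3*p + 8*o^2*p^2 + o^2*p + 16*o*p^3 + 8*o*p^2 + 16*p^3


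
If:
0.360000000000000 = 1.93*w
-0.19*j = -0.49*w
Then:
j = 0.48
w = 0.19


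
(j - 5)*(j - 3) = j^2 - 8*j + 15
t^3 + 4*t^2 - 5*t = t*(t - 1)*(t + 5)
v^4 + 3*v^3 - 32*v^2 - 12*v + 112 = (v - 4)*(v - 2)*(v + 2)*(v + 7)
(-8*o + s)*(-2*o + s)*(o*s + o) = 16*o^3*s + 16*o^3 - 10*o^2*s^2 - 10*o^2*s + o*s^3 + o*s^2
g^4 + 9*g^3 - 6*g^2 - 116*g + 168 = (g - 2)^2*(g + 6)*(g + 7)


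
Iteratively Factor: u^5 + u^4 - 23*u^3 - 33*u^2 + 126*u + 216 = (u + 3)*(u^4 - 2*u^3 - 17*u^2 + 18*u + 72) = (u + 2)*(u + 3)*(u^3 - 4*u^2 - 9*u + 36) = (u + 2)*(u + 3)^2*(u^2 - 7*u + 12) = (u - 4)*(u + 2)*(u + 3)^2*(u - 3)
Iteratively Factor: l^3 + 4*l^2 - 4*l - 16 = (l + 2)*(l^2 + 2*l - 8) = (l - 2)*(l + 2)*(l + 4)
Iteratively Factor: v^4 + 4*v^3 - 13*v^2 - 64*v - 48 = (v - 4)*(v^3 + 8*v^2 + 19*v + 12) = (v - 4)*(v + 1)*(v^2 + 7*v + 12) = (v - 4)*(v + 1)*(v + 3)*(v + 4)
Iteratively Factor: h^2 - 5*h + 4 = (h - 4)*(h - 1)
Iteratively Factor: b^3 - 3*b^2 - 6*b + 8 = (b - 1)*(b^2 - 2*b - 8) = (b - 1)*(b + 2)*(b - 4)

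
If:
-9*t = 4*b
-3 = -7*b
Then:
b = 3/7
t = -4/21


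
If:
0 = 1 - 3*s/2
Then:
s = 2/3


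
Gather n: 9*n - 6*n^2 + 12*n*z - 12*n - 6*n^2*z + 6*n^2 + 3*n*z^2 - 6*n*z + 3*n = -6*n^2*z + n*(3*z^2 + 6*z)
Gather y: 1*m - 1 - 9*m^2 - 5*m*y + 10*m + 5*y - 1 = -9*m^2 + 11*m + y*(5 - 5*m) - 2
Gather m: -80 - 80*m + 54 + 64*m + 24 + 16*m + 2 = 0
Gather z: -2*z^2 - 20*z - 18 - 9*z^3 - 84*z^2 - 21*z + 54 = -9*z^3 - 86*z^2 - 41*z + 36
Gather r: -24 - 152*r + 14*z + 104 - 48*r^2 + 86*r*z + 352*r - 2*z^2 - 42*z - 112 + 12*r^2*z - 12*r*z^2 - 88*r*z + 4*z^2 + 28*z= r^2*(12*z - 48) + r*(-12*z^2 - 2*z + 200) + 2*z^2 - 32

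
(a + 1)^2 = a^2 + 2*a + 1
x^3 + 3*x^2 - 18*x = x*(x - 3)*(x + 6)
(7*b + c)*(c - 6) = 7*b*c - 42*b + c^2 - 6*c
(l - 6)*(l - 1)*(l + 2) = l^3 - 5*l^2 - 8*l + 12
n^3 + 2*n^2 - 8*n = n*(n - 2)*(n + 4)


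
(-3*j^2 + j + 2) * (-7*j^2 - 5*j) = 21*j^4 + 8*j^3 - 19*j^2 - 10*j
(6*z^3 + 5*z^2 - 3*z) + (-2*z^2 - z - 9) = 6*z^3 + 3*z^2 - 4*z - 9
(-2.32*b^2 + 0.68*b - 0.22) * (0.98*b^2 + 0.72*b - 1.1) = -2.2736*b^4 - 1.004*b^3 + 2.826*b^2 - 0.9064*b + 0.242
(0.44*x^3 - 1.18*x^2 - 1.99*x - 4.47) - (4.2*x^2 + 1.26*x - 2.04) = 0.44*x^3 - 5.38*x^2 - 3.25*x - 2.43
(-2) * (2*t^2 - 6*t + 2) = -4*t^2 + 12*t - 4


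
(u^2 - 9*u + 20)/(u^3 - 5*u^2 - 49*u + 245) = (u - 4)/(u^2 - 49)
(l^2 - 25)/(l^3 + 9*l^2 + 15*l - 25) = (l - 5)/(l^2 + 4*l - 5)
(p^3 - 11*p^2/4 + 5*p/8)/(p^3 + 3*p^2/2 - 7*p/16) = 2*(2*p - 5)/(4*p + 7)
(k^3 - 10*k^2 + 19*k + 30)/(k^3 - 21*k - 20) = (k - 6)/(k + 4)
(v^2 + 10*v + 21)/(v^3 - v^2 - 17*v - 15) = (v + 7)/(v^2 - 4*v - 5)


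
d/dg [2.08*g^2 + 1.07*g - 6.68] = 4.16*g + 1.07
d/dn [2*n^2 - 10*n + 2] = 4*n - 10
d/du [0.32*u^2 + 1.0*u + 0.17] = 0.64*u + 1.0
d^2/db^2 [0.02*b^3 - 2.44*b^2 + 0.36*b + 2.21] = 0.12*b - 4.88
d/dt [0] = 0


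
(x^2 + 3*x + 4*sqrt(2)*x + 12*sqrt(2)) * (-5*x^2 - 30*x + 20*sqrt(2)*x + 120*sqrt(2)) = -5*x^4 - 45*x^3 + 70*x^2 + 1440*x + 2880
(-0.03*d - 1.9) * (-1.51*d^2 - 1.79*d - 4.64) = 0.0453*d^3 + 2.9227*d^2 + 3.5402*d + 8.816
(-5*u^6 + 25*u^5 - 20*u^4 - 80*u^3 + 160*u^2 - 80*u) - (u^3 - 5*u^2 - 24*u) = -5*u^6 + 25*u^5 - 20*u^4 - 81*u^3 + 165*u^2 - 56*u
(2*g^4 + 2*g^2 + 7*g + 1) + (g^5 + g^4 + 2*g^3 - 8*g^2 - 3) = g^5 + 3*g^4 + 2*g^3 - 6*g^2 + 7*g - 2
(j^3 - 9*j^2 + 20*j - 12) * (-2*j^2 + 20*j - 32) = -2*j^5 + 38*j^4 - 252*j^3 + 712*j^2 - 880*j + 384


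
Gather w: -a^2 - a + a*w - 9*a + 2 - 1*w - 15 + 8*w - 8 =-a^2 - 10*a + w*(a + 7) - 21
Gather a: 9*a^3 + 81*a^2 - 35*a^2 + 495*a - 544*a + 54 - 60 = 9*a^3 + 46*a^2 - 49*a - 6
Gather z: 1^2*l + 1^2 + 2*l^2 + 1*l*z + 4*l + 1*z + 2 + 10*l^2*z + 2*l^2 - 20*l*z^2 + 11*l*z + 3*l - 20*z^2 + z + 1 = 4*l^2 + 8*l + z^2*(-20*l - 20) + z*(10*l^2 + 12*l + 2) + 4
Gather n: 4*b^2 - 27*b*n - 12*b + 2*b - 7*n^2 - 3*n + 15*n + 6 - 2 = 4*b^2 - 10*b - 7*n^2 + n*(12 - 27*b) + 4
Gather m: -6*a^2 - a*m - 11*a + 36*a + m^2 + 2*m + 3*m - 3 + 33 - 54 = -6*a^2 + 25*a + m^2 + m*(5 - a) - 24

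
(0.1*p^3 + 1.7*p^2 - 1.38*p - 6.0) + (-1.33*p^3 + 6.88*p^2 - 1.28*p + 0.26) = -1.23*p^3 + 8.58*p^2 - 2.66*p - 5.74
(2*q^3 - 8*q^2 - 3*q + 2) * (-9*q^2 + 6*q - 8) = -18*q^5 + 84*q^4 - 37*q^3 + 28*q^2 + 36*q - 16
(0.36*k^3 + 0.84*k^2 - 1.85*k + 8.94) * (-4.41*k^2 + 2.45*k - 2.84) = -1.5876*k^5 - 2.8224*k^4 + 9.1941*k^3 - 46.3435*k^2 + 27.157*k - 25.3896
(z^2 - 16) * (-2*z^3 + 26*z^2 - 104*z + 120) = -2*z^5 + 26*z^4 - 72*z^3 - 296*z^2 + 1664*z - 1920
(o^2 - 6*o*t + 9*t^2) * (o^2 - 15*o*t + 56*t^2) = o^4 - 21*o^3*t + 155*o^2*t^2 - 471*o*t^3 + 504*t^4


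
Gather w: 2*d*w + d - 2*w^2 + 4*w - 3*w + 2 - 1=d - 2*w^2 + w*(2*d + 1) + 1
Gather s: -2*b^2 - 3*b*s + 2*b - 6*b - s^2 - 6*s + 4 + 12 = -2*b^2 - 4*b - s^2 + s*(-3*b - 6) + 16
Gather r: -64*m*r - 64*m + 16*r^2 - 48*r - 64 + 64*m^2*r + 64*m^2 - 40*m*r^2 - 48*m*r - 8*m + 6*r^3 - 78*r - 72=64*m^2 - 72*m + 6*r^3 + r^2*(16 - 40*m) + r*(64*m^2 - 112*m - 126) - 136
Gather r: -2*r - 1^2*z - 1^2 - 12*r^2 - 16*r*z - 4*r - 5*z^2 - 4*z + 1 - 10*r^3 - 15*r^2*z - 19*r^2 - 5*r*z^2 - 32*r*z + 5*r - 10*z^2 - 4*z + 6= -10*r^3 + r^2*(-15*z - 31) + r*(-5*z^2 - 48*z - 1) - 15*z^2 - 9*z + 6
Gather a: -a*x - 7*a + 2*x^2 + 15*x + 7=a*(-x - 7) + 2*x^2 + 15*x + 7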